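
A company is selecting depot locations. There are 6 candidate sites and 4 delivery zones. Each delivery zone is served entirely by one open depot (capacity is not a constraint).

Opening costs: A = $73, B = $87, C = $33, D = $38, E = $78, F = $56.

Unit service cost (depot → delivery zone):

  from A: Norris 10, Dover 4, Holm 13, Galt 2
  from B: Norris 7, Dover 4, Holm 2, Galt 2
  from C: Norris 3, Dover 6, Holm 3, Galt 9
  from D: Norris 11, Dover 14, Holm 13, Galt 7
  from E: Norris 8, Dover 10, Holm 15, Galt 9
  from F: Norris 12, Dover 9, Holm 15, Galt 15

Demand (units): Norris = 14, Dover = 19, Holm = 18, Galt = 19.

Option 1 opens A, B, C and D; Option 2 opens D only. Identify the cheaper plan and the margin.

Option 1 is cheaper by 402.

Option 1: {A, B, C, D}: Norris→C 3·14=42, Dover→A 4·19=76, Holm→B 2·18=36, Galt→A 2·19=38. Service 192; fixed 231; total 423.
Option 2: {D}: Norris→D 11·14=154, Dover→D 14·19=266, Holm→D 13·18=234, Galt→D 7·19=133. Service 787; fixed 38; total 825.
Difference: |423 − 825| = 402.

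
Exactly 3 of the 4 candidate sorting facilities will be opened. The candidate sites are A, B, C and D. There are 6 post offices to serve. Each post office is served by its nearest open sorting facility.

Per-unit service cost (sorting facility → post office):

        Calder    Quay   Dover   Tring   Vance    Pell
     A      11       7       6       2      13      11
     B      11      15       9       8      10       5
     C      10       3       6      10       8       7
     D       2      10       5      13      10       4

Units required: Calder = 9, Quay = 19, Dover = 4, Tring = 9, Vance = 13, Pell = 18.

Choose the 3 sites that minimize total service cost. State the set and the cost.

Choose A, C and D; total service cost 289.

With exactly 3 open, each post office uses its cheapest among the chosen.
{A, C, D}: Calder→D 2·9=18, Quay→C 3·19=57, Dover→D 5·4=20, Tring→A 2·9=18, Vance→C 8·13=104, Pell→D 4·18=72. Service cost 289.
{B, C, D}: service cost 343
{A, B, C}: service cost 383
Among all 4 size-3 choices, {A, C, D} is lowest.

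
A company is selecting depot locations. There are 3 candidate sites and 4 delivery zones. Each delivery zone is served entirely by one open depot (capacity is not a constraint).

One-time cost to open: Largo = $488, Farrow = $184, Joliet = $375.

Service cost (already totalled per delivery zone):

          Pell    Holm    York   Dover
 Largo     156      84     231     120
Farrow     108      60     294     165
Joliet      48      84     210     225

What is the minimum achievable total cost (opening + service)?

For any fixed open set, each delivery zone goes to its cheapest open site; total = fixed + service.
{Farrow}: Pell→Farrow 108, Holm→Farrow 60, York→Farrow 294, Dover→Farrow 165. Service 627; fixed 184; total 811.
{Joliet}: service 567 + fixed 375 = 942
{Farrow, Joliet}: service 483 + fixed 559 = 1042
{Largo, Farrow, Joliet}: service 438 + fixed 1047 = 1485
No other subset beats 811.

Minimum total cost: 811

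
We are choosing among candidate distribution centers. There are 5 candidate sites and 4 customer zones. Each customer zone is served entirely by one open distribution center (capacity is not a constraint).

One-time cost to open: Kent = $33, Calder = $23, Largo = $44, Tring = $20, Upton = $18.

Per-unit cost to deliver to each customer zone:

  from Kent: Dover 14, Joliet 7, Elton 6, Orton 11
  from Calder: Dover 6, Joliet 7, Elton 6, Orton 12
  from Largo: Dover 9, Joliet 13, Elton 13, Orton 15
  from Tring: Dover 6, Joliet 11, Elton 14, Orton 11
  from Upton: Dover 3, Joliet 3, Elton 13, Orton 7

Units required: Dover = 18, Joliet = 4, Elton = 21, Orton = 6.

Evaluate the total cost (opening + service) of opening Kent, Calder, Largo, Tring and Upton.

Total cost: 372

Each customer zone is assigned to its cheapest site among the open ones.
{Kent, Calder, Largo, Tring, Upton}: Dover→Upton 3·18=54, Joliet→Upton 3·4=12, Elton→Kent 6·21=126, Orton→Upton 7·6=42. Service 234; fixed 138; total 372.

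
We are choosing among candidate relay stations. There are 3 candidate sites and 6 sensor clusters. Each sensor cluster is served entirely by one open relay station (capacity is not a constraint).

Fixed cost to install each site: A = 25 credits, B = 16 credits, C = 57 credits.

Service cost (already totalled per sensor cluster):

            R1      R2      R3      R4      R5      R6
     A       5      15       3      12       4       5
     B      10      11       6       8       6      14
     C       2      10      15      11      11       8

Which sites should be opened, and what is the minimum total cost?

For any fixed open set, each sensor cluster goes to its cheapest open site; total = fixed + service.
{A}: R1→A 5, R2→A 15, R3→A 3, R4→A 12, R5→A 4, R6→A 5. Service 44; fixed 25; total 69.
{B}: service 55 + fixed 16 = 71
{A, B}: R1→A 5, R2→B 11, R3→A 3, R4→B 8, R5→A 4, R6→A 5. Service 36; fixed 41; total 77.
{A, B, C}: service 32 + fixed 98 = 130
No other subset beats 69.

Open A only; minimum total cost 69.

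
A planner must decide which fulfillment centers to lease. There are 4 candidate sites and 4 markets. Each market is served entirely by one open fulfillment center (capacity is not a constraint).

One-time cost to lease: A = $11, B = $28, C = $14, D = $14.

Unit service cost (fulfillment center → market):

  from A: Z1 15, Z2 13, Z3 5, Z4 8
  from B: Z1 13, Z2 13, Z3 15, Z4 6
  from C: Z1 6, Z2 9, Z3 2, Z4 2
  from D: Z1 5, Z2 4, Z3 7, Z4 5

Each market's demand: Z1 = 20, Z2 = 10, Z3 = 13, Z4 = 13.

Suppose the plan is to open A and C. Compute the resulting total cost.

Total cost: 287

Each market is assigned to its cheapest site among the open ones.
{A, C}: Z1→C 6·20=120, Z2→C 9·10=90, Z3→C 2·13=26, Z4→C 2·13=26. Service 262; fixed 25; total 287.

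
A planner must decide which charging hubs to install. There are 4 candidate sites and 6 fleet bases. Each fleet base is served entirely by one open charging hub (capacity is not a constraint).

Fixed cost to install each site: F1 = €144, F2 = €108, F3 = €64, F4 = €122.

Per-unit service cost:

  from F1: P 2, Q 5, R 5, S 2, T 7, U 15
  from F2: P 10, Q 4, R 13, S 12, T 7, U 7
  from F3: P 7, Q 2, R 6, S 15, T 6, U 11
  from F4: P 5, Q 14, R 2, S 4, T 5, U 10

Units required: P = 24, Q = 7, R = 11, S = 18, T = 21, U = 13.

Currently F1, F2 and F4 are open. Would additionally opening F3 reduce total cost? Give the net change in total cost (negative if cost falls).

Current service cost with {F1, F2, F4}: 330.
Adding F3: each fleet base re-picks its cheapest; new service cost 316, saving 14.
Extra fixed cost: 64. Net change = 64 − 14 = 50.
(Totals: 704 → 754.)

No — net change +50 (cost rises by 50).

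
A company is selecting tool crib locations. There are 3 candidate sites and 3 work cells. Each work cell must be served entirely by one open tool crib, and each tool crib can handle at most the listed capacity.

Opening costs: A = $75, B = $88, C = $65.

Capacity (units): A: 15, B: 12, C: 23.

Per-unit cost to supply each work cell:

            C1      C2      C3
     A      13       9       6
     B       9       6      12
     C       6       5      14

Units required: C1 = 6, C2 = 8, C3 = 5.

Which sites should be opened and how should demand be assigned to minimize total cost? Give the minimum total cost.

Minimum total cost: 211

Open {C}: C1→C 6·6=36, C2→C 5·8=40, C3→C 14·5=70.
Loads: C carries 19/23. Service 146; fixed 65; total 211.
Next best feasible plan costs 246.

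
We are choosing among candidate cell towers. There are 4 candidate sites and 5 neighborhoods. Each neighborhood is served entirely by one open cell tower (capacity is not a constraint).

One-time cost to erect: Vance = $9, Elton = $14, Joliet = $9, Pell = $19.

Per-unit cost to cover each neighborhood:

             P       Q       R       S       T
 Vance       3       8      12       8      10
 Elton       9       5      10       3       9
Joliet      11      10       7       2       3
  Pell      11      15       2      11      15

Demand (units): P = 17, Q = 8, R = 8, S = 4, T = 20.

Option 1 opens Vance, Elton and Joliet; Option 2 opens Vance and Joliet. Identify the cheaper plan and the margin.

Option 1: {Vance, Elton, Joliet}: P→Vance 3·17=51, Q→Elton 5·8=40, R→Joliet 7·8=56, S→Joliet 2·4=8, T→Joliet 3·20=60. Service 215; fixed 32; total 247.
Option 2: {Vance, Joliet}: P→Vance 3·17=51, Q→Vance 8·8=64, R→Joliet 7·8=56, S→Joliet 2·4=8, T→Joliet 3·20=60. Service 239; fixed 18; total 257.
Difference: |247 − 257| = 10.

Option 1 is cheaper by 10.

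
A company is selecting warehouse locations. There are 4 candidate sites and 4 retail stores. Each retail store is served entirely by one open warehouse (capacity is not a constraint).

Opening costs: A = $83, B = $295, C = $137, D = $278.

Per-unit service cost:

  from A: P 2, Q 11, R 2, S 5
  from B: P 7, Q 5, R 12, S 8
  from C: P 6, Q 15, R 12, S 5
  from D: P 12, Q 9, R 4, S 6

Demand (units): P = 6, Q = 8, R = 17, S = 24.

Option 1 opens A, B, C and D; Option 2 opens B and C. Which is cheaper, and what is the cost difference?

Option 2 is cheaper by 167.

Option 1: {A, B, C, D}: P→A 2·6=12, Q→B 5·8=40, R→A 2·17=34, S→A 5·24=120. Service 206; fixed 793; total 999.
Option 2: {B, C}: P→C 6·6=36, Q→B 5·8=40, R→B 12·17=204, S→C 5·24=120. Service 400; fixed 432; total 832.
Difference: |999 − 832| = 167.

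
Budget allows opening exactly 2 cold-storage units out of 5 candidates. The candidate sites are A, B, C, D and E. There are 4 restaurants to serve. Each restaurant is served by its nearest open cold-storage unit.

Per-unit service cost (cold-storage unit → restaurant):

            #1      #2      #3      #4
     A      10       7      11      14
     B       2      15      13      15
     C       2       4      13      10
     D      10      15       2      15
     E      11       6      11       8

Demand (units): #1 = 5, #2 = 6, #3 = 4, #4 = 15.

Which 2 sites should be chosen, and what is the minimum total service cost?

Choose C and D; total service cost 192.

With exactly 2 open, each restaurant uses its cheapest among the chosen.
{C, D}: #1→C 2·5=10, #2→C 4·6=24, #3→D 2·4=8, #4→C 10·15=150. Service cost 192.
{C, E}: service cost 198
{B, E}: service cost 210
Among all 10 size-2 choices, {C, D} is lowest.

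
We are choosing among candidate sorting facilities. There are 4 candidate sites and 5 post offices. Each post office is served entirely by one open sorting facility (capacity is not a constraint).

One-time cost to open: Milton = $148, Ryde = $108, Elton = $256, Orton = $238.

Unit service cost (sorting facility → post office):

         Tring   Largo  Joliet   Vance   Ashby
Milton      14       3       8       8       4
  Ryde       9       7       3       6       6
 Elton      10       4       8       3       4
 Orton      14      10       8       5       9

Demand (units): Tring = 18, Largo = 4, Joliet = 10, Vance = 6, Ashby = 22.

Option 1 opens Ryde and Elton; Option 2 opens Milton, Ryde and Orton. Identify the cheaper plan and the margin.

Option 1 is cheaper by 138.

Option 1: {Ryde, Elton}: Tring→Ryde 9·18=162, Largo→Elton 4·4=16, Joliet→Ryde 3·10=30, Vance→Elton 3·6=18, Ashby→Elton 4·22=88. Service 314; fixed 364; total 678.
Option 2: {Milton, Ryde, Orton}: Tring→Ryde 9·18=162, Largo→Milton 3·4=12, Joliet→Ryde 3·10=30, Vance→Orton 5·6=30, Ashby→Milton 4·22=88. Service 322; fixed 494; total 816.
Difference: |678 − 816| = 138.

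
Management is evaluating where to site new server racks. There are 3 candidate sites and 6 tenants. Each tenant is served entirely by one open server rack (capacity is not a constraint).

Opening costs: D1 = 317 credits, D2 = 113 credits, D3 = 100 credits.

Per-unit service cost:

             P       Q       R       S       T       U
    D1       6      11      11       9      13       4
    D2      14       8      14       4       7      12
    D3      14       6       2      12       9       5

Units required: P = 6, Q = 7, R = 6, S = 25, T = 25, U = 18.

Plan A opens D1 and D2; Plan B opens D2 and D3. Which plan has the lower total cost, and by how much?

Plan B is cheaper by 219.

Plan A: {D1, D2}: P→D1 6·6=36, Q→D2 8·7=56, R→D1 11·6=66, S→D2 4·25=100, T→D2 7·25=175, U→D1 4·18=72. Service 505; fixed 430; total 935.
Plan B: {D2, D3}: P→D2 14·6=84, Q→D3 6·7=42, R→D3 2·6=12, S→D2 4·25=100, T→D2 7·25=175, U→D3 5·18=90. Service 503; fixed 213; total 716.
Difference: |935 − 716| = 219.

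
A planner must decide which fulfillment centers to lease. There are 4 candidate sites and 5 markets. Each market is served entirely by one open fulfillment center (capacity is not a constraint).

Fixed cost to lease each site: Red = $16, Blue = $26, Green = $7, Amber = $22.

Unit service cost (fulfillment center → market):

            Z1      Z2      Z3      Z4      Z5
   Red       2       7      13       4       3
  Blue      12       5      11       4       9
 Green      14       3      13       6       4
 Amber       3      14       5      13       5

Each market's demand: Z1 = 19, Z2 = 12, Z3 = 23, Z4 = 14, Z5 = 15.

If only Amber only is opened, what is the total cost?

Total cost: 619

Each market is assigned to its cheapest site among the open ones.
{Amber}: Z1→Amber 3·19=57, Z2→Amber 14·12=168, Z3→Amber 5·23=115, Z4→Amber 13·14=182, Z5→Amber 5·15=75. Service 597; fixed 22; total 619.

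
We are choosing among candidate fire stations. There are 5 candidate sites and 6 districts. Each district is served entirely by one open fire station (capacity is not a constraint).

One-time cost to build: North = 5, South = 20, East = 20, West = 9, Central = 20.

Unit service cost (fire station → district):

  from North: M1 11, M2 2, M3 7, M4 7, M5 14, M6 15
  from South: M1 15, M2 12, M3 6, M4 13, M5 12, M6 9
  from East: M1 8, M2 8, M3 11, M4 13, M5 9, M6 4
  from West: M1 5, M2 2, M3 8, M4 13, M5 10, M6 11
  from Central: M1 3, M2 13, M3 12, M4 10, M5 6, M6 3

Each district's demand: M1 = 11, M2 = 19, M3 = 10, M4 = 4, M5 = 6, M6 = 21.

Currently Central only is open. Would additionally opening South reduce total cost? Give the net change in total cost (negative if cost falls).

Yes — net change −59 (cost falls by 59).

Current service cost with {Central}: 539.
Adding South: each district re-picks its cheapest; new service cost 460, saving 79.
Extra fixed cost: 20. Net change = 20 − 79 = -59.
(Totals: 559 → 500.)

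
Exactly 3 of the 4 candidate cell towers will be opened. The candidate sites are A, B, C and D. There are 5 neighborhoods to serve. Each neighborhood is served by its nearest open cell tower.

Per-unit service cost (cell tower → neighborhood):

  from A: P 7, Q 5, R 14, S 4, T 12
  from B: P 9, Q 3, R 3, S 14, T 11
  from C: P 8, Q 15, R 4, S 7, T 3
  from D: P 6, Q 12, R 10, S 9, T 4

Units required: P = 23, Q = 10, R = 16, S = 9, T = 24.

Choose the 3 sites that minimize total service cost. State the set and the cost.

With exactly 3 open, each neighborhood uses its cheapest among the chosen.
{A, B, C}: P→A 7·23=161, Q→B 3·10=30, R→B 3·16=48, S→A 4·9=36, T→C 3·24=72. Service cost 347.
{A, B, D}: service cost 348
{B, C, D}: service cost 351
Among all 4 size-3 choices, {A, B, C} is lowest.

Choose A, B and C; total service cost 347.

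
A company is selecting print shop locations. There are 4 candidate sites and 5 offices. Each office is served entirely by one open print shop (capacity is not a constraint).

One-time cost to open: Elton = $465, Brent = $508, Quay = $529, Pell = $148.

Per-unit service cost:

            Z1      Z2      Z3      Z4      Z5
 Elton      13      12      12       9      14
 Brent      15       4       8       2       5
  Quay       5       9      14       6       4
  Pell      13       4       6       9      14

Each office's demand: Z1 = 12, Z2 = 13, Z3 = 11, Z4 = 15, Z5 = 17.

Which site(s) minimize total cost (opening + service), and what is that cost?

Open Pell only; minimum total cost 795.

For any fixed open set, each office goes to its cheapest open site; total = fixed + service.
{Pell}: Z1→Pell 13·12=156, Z2→Pell 4·13=52, Z3→Pell 6·11=66, Z4→Pell 9·15=135, Z5→Pell 14·17=238. Service 647; fixed 148; total 795.
{Brent}: Z1→Brent 15·12=180, Z2→Brent 4·13=52, Z3→Brent 8·11=88, Z4→Brent 2·15=30, Z5→Brent 5·17=85. Service 435; fixed 508; total 943.
{Quay, Pell}: service 336 + fixed 677 = 1013
{Elton, Brent, Quay, Pell}: service 276 + fixed 1650 = 1926
(All 15 nonempty subsets were checked; Pell only is lowest.)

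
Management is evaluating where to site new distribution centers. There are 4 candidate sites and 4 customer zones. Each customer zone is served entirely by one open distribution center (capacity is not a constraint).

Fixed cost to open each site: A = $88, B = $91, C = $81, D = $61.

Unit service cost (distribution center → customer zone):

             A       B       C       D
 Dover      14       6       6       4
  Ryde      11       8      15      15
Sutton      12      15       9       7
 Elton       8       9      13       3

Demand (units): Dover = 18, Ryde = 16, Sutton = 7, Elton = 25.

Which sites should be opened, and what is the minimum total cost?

For any fixed open set, each customer zone goes to its cheapest open site; total = fixed + service.
{B, D}: Dover→D 4·18=72, Ryde→B 8·16=128, Sutton→D 7·7=49, Elton→D 3·25=75. Service 324; fixed 152; total 476.
{D}: Dover→D 4·18=72, Ryde→D 15·16=240, Sutton→D 7·7=49, Elton→D 3·25=75. Service 436; fixed 61; total 497.
{A, D}: service 372 + fixed 149 = 521
{A, B, C, D}: Dover→D 4·18=72, Ryde→B 8·16=128, Sutton→D 7·7=49, Elton→D 3·25=75. Service 324; fixed 321; total 645.
(All 15 nonempty subsets were checked; B and D is lowest.)

Open B and D; minimum total cost 476.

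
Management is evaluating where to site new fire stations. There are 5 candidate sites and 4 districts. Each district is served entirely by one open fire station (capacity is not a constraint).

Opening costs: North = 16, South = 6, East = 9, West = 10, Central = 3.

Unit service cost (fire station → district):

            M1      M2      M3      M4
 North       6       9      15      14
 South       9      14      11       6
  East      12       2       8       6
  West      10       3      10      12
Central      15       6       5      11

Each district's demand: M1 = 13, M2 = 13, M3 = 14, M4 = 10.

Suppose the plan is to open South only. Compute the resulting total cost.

Each district is assigned to its cheapest site among the open ones.
{South}: M1→South 9·13=117, M2→South 14·13=182, M3→South 11·14=154, M4→South 6·10=60. Service 513; fixed 6; total 519.

Total cost: 519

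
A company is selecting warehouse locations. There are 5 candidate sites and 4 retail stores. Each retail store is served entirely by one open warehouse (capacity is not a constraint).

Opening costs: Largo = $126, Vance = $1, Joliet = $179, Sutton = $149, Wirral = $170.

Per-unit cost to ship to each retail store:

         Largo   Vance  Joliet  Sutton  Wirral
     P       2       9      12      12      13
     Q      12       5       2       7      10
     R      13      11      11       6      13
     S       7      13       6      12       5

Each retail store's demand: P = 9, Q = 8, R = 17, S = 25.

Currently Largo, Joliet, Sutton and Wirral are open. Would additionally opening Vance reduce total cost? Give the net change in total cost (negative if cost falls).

Current service cost with {Largo, Joliet, Sutton, Wirral}: 261.
Adding Vance: each retail store re-picks its cheapest; new service cost 261, saving 0.
Extra fixed cost: 1. Net change = 1 − 0 = 1.
(Totals: 885 → 886.)

No — net change +1 (cost rises by 1).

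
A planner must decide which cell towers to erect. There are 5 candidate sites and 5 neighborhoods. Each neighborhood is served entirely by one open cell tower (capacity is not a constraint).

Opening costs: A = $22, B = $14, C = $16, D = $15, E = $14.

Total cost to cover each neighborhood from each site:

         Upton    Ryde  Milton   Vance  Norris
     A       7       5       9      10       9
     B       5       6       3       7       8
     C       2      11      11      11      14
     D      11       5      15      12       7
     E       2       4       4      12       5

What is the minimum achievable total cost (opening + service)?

Minimum total cost: 41

For any fixed open set, each neighborhood goes to its cheapest open site; total = fixed + service.
{E}: Upton→E 2, Ryde→E 4, Milton→E 4, Vance→E 12, Norris→E 5. Service 27; fixed 14; total 41.
{B}: service 29 + fixed 14 = 43
{B, E}: service 21 + fixed 28 = 49
{A, B, C, D, E}: service 21 + fixed 81 = 102
No other subset beats 41.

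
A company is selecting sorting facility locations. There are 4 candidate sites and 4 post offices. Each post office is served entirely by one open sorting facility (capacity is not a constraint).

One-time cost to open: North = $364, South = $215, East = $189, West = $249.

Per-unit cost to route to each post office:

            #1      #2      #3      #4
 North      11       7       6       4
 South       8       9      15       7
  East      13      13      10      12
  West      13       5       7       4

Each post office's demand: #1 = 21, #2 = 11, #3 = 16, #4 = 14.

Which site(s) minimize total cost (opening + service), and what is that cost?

For any fixed open set, each post office goes to its cheapest open site; total = fixed + service.
{West}: #1→West 13·21=273, #2→West 5·11=55, #3→West 7·16=112, #4→West 4·14=56. Service 496; fixed 249; total 745.
{South}: service 605 + fixed 215 = 820
{North}: #1→North 11·21=231, #2→North 7·11=77, #3→North 6·16=96, #4→North 4·14=56. Service 460; fixed 364; total 824.
{North, South, East, West}: service 375 + fixed 1017 = 1392
No other subset beats 745.

Open West only; minimum total cost 745.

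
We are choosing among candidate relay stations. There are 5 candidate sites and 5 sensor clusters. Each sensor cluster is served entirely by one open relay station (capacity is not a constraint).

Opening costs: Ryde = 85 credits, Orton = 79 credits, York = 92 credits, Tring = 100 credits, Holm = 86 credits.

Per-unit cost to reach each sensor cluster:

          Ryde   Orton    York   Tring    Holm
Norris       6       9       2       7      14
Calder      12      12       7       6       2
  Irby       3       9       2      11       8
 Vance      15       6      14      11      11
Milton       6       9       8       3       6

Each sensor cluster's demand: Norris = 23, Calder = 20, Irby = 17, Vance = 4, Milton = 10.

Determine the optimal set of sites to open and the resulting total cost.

Open York and Holm; minimum total cost 402.

For any fixed open set, each sensor cluster goes to its cheapest open site; total = fixed + service.
{York, Holm}: Norris→York 2·23=46, Calder→Holm 2·20=40, Irby→York 2·17=34, Vance→Holm 11·4=44, Milton→Holm 6·10=60. Service 224; fixed 178; total 402.
{York}: Norris→York 2·23=46, Calder→York 7·20=140, Irby→York 2·17=34, Vance→York 14·4=56, Milton→York 8·10=80. Service 356; fixed 92; total 448.
{Orton, York, Holm}: service 204 + fixed 257 = 461
{Ryde, Orton, York, Tring, Holm}: Norris→York 2·23=46, Calder→Holm 2·20=40, Irby→York 2·17=34, Vance→Orton 6·4=24, Milton→Tring 3·10=30. Service 174; fixed 442; total 616.
No other subset beats 402.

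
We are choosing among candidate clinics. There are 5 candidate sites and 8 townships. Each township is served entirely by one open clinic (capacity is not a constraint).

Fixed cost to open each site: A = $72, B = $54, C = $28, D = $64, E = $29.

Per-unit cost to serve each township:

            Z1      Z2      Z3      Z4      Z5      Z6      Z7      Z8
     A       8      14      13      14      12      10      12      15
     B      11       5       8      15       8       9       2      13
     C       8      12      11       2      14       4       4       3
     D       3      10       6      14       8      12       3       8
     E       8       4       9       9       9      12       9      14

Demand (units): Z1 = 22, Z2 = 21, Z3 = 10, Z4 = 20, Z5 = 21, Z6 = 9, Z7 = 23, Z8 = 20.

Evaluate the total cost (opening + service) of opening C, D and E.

Each township is assigned to its cheapest site among the open ones.
{C, D, E}: Z1→D 3·22=66, Z2→E 4·21=84, Z3→D 6·10=60, Z4→C 2·20=40, Z5→D 8·21=168, Z6→C 4·9=36, Z7→D 3·23=69, Z8→C 3·20=60. Service 583; fixed 121; total 704.

Total cost: 704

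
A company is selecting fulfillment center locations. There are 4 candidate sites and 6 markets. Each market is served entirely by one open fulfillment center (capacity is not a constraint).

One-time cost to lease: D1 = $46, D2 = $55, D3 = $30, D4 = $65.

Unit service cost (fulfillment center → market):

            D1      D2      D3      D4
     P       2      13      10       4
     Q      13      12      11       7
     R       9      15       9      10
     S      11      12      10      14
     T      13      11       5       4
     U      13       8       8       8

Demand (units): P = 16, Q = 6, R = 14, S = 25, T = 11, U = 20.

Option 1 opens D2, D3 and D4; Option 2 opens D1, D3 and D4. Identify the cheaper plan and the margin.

Option 2 is cheaper by 41.

Option 1: {D2, D3, D4}: P→D4 4·16=64, Q→D4 7·6=42, R→D3 9·14=126, S→D3 10·25=250, T→D4 4·11=44, U→D2 8·20=160. Service 686; fixed 150; total 836.
Option 2: {D1, D3, D4}: P→D1 2·16=32, Q→D4 7·6=42, R→D1 9·14=126, S→D3 10·25=250, T→D4 4·11=44, U→D3 8·20=160. Service 654; fixed 141; total 795.
Difference: |836 − 795| = 41.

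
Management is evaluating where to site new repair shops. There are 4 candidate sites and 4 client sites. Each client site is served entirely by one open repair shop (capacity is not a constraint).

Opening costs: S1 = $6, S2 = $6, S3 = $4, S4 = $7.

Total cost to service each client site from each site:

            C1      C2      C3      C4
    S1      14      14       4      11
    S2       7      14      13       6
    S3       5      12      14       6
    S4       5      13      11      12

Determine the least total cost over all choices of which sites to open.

Minimum total cost: 37

For any fixed open set, each client site goes to its cheapest open site; total = fixed + service.
{S1, S3}: C1→S3 5, C2→S3 12, C3→S1 4, C4→S3 6. Service 27; fixed 10; total 37.
{S3}: service 37 + fixed 4 = 41
{S1, S2}: service 31 + fixed 12 = 43
{S1, S2, S3, S4}: C1→S3 5, C2→S3 12, C3→S1 4, C4→S2 6. Service 27; fixed 23; total 50.
(All 15 nonempty subsets were checked; S1 and S3 is lowest.)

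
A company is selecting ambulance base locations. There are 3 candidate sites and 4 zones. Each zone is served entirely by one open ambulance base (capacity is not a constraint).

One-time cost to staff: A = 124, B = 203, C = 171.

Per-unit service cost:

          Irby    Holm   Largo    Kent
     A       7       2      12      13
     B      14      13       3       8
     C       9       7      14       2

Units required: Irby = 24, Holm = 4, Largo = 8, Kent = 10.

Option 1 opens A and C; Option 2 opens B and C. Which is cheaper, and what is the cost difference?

Option 1 is cheaper by 75.

Option 1: {A, C}: Irby→A 7·24=168, Holm→A 2·4=8, Largo→A 12·8=96, Kent→C 2·10=20. Service 292; fixed 295; total 587.
Option 2: {B, C}: Irby→C 9·24=216, Holm→C 7·4=28, Largo→B 3·8=24, Kent→C 2·10=20. Service 288; fixed 374; total 662.
Difference: |587 − 662| = 75.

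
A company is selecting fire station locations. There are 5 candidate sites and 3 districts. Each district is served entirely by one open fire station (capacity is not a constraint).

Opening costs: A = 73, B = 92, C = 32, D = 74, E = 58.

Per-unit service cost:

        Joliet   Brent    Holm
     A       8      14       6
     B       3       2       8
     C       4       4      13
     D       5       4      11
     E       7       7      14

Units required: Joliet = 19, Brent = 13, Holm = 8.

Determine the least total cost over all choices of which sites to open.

Minimum total cost: 239

For any fixed open set, each district goes to its cheapest open site; total = fixed + service.
{B}: Joliet→B 3·19=57, Brent→B 2·13=26, Holm→B 8·8=64. Service 147; fixed 92; total 239.
{C}: service 232 + fixed 32 = 264
{B, C}: service 147 + fixed 124 = 271
{A, B, C, D, E}: service 131 + fixed 329 = 460
No other subset beats 239.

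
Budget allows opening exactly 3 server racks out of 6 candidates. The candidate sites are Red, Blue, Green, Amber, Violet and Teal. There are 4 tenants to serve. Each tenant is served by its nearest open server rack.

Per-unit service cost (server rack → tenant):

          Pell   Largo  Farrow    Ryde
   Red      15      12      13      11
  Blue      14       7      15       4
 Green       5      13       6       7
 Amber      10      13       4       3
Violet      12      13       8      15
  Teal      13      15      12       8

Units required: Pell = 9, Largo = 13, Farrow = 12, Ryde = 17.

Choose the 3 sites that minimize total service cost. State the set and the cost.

With exactly 3 open, each tenant uses its cheapest among the chosen.
{Blue, Green, Amber}: Pell→Green 5·9=45, Largo→Blue 7·13=91, Farrow→Amber 4·12=48, Ryde→Amber 3·17=51. Service cost 235.
{Red, Blue, Green}: service cost 276
{Blue, Green, Violet}: service cost 276
Among all 20 size-3 choices, {Blue, Green, Amber} is lowest.

Choose Blue, Green and Amber; total service cost 235.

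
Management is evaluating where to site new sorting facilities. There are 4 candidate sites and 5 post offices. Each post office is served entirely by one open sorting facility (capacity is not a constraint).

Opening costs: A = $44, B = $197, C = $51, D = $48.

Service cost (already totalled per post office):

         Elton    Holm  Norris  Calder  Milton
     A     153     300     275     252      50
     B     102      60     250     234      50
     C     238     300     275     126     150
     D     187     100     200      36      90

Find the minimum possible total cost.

For any fixed open set, each post office goes to its cheapest open site; total = fixed + service.
{A, D}: Elton→A 153, Holm→D 100, Norris→D 200, Calder→D 36, Milton→A 50. Service 539; fixed 92; total 631.
{D}: service 613 + fixed 48 = 661
{A, C, D}: service 539 + fixed 143 = 682
{A, B, C, D}: service 448 + fixed 340 = 788
No other subset beats 631.

Minimum total cost: 631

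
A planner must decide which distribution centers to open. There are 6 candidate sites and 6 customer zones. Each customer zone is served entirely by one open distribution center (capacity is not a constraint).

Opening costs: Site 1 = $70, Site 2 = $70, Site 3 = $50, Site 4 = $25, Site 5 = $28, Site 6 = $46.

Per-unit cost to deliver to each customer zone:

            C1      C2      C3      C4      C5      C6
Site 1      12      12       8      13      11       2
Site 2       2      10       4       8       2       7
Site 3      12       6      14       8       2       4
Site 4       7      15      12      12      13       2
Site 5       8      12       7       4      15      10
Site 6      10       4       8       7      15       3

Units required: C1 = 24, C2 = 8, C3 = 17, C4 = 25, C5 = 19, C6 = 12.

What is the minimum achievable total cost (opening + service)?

Minimum total cost: 466

For any fixed open set, each customer zone goes to its cheapest open site; total = fixed + service.
{Site 2, Site 5, Site 6}: C1→Site 2 2·24=48, C2→Site 6 4·8=32, C3→Site 2 4·17=68, C4→Site 5 4·25=100, C5→Site 2 2·19=38, C6→Site 6 3·12=36. Service 322; fixed 144; total 466.
{Site 2, Site 4, Site 5, Site 6}: C1→Site 2 2·24=48, C2→Site 6 4·8=32, C3→Site 2 4·17=68, C4→Site 5 4·25=100, C5→Site 2 2·19=38, C6→Site 4 2·12=24. Service 310; fixed 169; total 479.
{Site 2, Site 4, Site 5}: C1→Site 2 2·24=48, C2→Site 2 10·8=80, C3→Site 2 4·17=68, C4→Site 5 4·25=100, C5→Site 2 2·19=38, C6→Site 4 2·12=24. Service 358; fixed 123; total 481.
{Site 1, Site 2, Site 3, Site 4, Site 5, Site 6}: service 310 + fixed 289 = 599
No other subset beats 466.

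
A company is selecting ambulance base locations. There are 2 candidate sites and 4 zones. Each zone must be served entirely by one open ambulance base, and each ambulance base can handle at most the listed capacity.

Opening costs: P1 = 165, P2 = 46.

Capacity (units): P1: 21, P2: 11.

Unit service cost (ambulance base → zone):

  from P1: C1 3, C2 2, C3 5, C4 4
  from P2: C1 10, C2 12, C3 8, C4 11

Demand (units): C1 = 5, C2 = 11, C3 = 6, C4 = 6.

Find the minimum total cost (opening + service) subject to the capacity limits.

Minimum total cost: 355

Open {P1, P2}: C1→P2 10·5=50, C2→P1 2·11=22, C3→P2 8·6=48, C4→P1 4·6=24.
Loads: P1 carries 17/21, P2 carries 11/11. Service 144; fixed 211; total 355.
Next best feasible plan costs 379.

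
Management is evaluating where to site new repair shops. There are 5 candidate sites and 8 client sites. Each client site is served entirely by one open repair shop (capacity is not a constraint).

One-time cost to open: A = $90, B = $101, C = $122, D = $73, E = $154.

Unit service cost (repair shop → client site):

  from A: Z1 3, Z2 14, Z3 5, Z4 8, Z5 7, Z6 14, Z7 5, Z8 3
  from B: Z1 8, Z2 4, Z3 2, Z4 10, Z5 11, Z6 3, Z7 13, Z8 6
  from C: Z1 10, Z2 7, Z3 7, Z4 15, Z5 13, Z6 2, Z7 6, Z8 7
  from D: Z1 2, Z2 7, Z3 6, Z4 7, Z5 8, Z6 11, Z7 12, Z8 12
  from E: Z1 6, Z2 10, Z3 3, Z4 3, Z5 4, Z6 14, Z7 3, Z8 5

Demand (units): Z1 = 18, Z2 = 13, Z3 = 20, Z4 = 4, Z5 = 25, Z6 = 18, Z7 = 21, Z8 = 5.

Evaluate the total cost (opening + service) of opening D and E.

Total cost: 812

Each client site is assigned to its cheapest site among the open ones.
{D, E}: Z1→D 2·18=36, Z2→D 7·13=91, Z3→E 3·20=60, Z4→E 3·4=12, Z5→E 4·25=100, Z6→D 11·18=198, Z7→E 3·21=63, Z8→E 5·5=25. Service 585; fixed 227; total 812.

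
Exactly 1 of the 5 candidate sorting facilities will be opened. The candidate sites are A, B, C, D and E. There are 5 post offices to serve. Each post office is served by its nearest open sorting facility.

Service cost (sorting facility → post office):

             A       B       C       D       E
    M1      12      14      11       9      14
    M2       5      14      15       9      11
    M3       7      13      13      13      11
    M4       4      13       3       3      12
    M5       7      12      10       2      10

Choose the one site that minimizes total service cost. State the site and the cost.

Choose A only; total service cost 35.

With exactly 1 open, each post office uses its cheapest among the chosen.
{A}: M1→A 12, M2→A 5, M3→A 7, M4→A 4, M5→A 7. Service cost 35.
{D}: service cost 36
{C}: service cost 52
Among all 5 size-1 choices, {A} is lowest.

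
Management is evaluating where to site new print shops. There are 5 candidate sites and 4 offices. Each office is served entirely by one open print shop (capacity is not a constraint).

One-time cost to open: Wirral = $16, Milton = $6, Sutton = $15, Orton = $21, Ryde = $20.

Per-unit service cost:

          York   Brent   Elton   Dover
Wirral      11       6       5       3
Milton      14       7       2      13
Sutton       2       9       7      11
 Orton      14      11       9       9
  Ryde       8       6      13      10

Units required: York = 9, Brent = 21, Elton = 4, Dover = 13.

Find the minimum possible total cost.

Minimum total cost: 228

For any fixed open set, each office goes to its cheapest open site; total = fixed + service.
{Wirral, Milton, Sutton}: York→Sutton 2·9=18, Brent→Wirral 6·21=126, Elton→Milton 2·4=8, Dover→Wirral 3·13=39. Service 191; fixed 37; total 228.
{Wirral, Sutton}: York→Sutton 2·9=18, Brent→Wirral 6·21=126, Elton→Wirral 5·4=20, Dover→Wirral 3·13=39. Service 203; fixed 31; total 234.
{Wirral, Milton, Sutton, Ryde}: service 191 + fixed 57 = 248
{Wirral, Milton, Sutton, Orton, Ryde}: service 191 + fixed 78 = 269
No other subset beats 228.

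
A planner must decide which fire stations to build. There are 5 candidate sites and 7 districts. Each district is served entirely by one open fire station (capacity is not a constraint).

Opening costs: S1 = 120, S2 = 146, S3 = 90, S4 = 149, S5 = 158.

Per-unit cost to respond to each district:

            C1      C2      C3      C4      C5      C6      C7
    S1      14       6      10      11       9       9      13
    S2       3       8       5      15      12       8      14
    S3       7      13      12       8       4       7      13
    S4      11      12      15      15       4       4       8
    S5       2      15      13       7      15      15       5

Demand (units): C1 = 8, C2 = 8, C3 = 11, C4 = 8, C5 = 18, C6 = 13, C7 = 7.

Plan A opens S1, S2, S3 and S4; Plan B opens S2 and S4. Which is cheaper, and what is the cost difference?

Plan B is cheaper by 138.

Plan A: {S1, S2, S3, S4}: C1→S2 3·8=24, C2→S1 6·8=48, C3→S2 5·11=55, C4→S3 8·8=64, C5→S3 4·18=72, C6→S4 4·13=52, C7→S4 8·7=56. Service 371; fixed 505; total 876.
Plan B: {S2, S4}: C1→S2 3·8=24, C2→S2 8·8=64, C3→S2 5·11=55, C4→S2 15·8=120, C5→S4 4·18=72, C6→S4 4·13=52, C7→S4 8·7=56. Service 443; fixed 295; total 738.
Difference: |876 − 738| = 138.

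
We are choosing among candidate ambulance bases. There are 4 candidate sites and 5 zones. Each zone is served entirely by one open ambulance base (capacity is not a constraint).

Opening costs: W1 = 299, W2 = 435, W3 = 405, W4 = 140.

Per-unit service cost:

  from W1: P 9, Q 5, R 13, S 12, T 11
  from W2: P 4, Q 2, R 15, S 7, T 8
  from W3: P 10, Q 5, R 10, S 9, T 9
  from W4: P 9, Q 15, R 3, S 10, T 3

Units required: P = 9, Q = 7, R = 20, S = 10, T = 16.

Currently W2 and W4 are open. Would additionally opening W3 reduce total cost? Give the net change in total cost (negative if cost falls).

No — net change +405 (cost rises by 405).

Current service cost with {W2, W4}: 228.
Adding W3: each zone re-picks its cheapest; new service cost 228, saving 0.
Extra fixed cost: 405. Net change = 405 − 0 = 405.
(Totals: 803 → 1208.)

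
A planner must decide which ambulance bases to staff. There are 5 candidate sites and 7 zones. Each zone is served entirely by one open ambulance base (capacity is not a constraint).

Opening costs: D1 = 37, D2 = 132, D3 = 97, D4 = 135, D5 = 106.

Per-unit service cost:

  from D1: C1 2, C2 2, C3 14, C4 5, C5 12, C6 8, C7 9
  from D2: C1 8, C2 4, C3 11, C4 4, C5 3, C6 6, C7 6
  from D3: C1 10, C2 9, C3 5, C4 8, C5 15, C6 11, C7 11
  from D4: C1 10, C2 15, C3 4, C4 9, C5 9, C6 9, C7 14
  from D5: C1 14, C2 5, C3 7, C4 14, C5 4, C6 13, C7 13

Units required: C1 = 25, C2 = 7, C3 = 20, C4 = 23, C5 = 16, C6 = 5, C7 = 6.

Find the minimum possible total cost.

Minimum total cost: 620

For any fixed open set, each zone goes to its cheapest open site; total = fixed + service.
{D1, D5}: C1→D1 2·25=50, C2→D1 2·7=14, C3→D5 7·20=140, C4→D1 5·23=115, C5→D5 4·16=64, C6→D1 8·5=40, C7→D1 9·6=54. Service 477; fixed 143; total 620.
{D1, D2, D3}: C1→D1 2·25=50, C2→D1 2·7=14, C3→D3 5·20=100, C4→D2 4·23=92, C5→D2 3·16=48, C6→D2 6·5=30, C7→D2 6·6=36. Service 370; fixed 266; total 636.
{D1, D2, D4}: service 350 + fixed 304 = 654
{D1, D2, D3, D4, D5}: service 350 + fixed 507 = 857
No other subset beats 620.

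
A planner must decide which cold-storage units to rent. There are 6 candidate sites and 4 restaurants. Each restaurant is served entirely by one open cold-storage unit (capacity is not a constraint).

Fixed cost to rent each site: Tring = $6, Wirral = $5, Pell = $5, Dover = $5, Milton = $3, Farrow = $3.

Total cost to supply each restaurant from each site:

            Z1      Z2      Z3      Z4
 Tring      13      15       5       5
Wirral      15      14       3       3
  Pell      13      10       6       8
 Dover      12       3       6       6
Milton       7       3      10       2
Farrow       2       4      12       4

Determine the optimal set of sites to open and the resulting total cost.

Open Wirral and Farrow; minimum total cost 20.

For any fixed open set, each restaurant goes to its cheapest open site; total = fixed + service.
{Wirral, Farrow}: Z1→Farrow 2, Z2→Farrow 4, Z3→Wirral 3, Z4→Wirral 3. Service 12; fixed 8; total 20.
{Wirral, Milton, Farrow}: service 10 + fixed 11 = 21
{Wirral, Milton}: Z1→Milton 7, Z2→Milton 3, Z3→Wirral 3, Z4→Milton 2. Service 15; fixed 8; total 23.
{Tring, Wirral, Pell, Dover, Milton, Farrow}: service 10 + fixed 27 = 37
No other subset beats 20.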